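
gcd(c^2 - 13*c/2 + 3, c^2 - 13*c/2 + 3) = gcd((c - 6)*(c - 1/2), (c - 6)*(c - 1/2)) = c^2 - 13*c/2 + 3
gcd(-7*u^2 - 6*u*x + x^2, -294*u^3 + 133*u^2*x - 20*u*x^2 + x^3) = -7*u + x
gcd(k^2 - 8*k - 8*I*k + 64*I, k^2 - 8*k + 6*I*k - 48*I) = k - 8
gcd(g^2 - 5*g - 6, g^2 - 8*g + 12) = g - 6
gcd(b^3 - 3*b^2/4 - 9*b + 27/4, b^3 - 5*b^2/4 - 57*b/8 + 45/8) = b^2 - 15*b/4 + 9/4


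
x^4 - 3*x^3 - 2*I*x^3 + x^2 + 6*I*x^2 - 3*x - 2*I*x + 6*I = (x - 3)*(x - 2*I)*(x - I)*(x + I)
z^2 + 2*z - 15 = (z - 3)*(z + 5)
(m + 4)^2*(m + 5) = m^3 + 13*m^2 + 56*m + 80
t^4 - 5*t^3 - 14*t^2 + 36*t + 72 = (t - 6)*(t - 3)*(t + 2)^2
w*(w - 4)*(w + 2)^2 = w^4 - 12*w^2 - 16*w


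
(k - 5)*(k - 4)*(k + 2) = k^3 - 7*k^2 + 2*k + 40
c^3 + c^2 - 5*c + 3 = (c - 1)^2*(c + 3)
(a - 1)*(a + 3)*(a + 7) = a^3 + 9*a^2 + 11*a - 21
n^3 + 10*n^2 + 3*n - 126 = (n - 3)*(n + 6)*(n + 7)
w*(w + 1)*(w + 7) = w^3 + 8*w^2 + 7*w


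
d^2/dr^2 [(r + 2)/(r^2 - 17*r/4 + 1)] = 8*(3*(3 - 4*r)*(4*r^2 - 17*r + 4) + (r + 2)*(8*r - 17)^2)/(4*r^2 - 17*r + 4)^3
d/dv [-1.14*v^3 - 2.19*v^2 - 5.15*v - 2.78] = -3.42*v^2 - 4.38*v - 5.15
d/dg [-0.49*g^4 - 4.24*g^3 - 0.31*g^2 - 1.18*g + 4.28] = -1.96*g^3 - 12.72*g^2 - 0.62*g - 1.18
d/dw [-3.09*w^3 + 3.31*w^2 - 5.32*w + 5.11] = -9.27*w^2 + 6.62*w - 5.32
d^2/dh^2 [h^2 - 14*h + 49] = 2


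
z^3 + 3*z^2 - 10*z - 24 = (z - 3)*(z + 2)*(z + 4)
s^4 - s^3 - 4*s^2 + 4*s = s*(s - 2)*(s - 1)*(s + 2)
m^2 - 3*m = m*(m - 3)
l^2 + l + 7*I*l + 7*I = (l + 1)*(l + 7*I)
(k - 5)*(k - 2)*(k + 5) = k^3 - 2*k^2 - 25*k + 50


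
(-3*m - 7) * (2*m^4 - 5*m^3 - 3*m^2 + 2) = -6*m^5 + m^4 + 44*m^3 + 21*m^2 - 6*m - 14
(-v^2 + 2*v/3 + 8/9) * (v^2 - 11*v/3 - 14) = -v^4 + 13*v^3/3 + 112*v^2/9 - 340*v/27 - 112/9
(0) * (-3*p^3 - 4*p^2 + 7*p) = 0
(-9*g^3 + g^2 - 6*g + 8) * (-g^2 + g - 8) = 9*g^5 - 10*g^4 + 79*g^3 - 22*g^2 + 56*g - 64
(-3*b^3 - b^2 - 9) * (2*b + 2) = -6*b^4 - 8*b^3 - 2*b^2 - 18*b - 18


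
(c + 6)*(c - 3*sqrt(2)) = c^2 - 3*sqrt(2)*c + 6*c - 18*sqrt(2)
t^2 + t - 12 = (t - 3)*(t + 4)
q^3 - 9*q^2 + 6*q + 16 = (q - 8)*(q - 2)*(q + 1)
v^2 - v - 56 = (v - 8)*(v + 7)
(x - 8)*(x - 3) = x^2 - 11*x + 24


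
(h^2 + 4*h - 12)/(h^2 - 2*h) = (h + 6)/h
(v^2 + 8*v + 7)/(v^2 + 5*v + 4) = (v + 7)/(v + 4)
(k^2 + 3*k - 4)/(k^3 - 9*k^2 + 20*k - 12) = (k + 4)/(k^2 - 8*k + 12)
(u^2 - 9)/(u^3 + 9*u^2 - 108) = (u + 3)/(u^2 + 12*u + 36)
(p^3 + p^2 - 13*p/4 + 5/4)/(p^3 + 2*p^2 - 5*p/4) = (p - 1)/p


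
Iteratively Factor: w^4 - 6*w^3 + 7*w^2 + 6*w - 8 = (w + 1)*(w^3 - 7*w^2 + 14*w - 8) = (w - 1)*(w + 1)*(w^2 - 6*w + 8) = (w - 2)*(w - 1)*(w + 1)*(w - 4)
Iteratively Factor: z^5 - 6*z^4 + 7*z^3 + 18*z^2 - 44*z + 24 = (z - 2)*(z^4 - 4*z^3 - z^2 + 16*z - 12) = (z - 2)*(z + 2)*(z^3 - 6*z^2 + 11*z - 6) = (z - 2)*(z - 1)*(z + 2)*(z^2 - 5*z + 6) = (z - 3)*(z - 2)*(z - 1)*(z + 2)*(z - 2)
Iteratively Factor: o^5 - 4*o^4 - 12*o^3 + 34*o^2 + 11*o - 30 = (o - 5)*(o^4 + o^3 - 7*o^2 - o + 6) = (o - 5)*(o - 2)*(o^3 + 3*o^2 - o - 3) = (o - 5)*(o - 2)*(o + 1)*(o^2 + 2*o - 3) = (o - 5)*(o - 2)*(o + 1)*(o + 3)*(o - 1)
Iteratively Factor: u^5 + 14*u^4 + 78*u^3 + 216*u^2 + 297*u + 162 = (u + 3)*(u^4 + 11*u^3 + 45*u^2 + 81*u + 54) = (u + 3)^2*(u^3 + 8*u^2 + 21*u + 18) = (u + 3)^3*(u^2 + 5*u + 6) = (u + 3)^4*(u + 2)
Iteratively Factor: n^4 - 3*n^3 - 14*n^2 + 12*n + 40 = (n - 5)*(n^3 + 2*n^2 - 4*n - 8) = (n - 5)*(n + 2)*(n^2 - 4) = (n - 5)*(n + 2)^2*(n - 2)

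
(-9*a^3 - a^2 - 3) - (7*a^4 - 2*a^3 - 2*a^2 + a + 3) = -7*a^4 - 7*a^3 + a^2 - a - 6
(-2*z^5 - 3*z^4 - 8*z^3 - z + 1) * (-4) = 8*z^5 + 12*z^4 + 32*z^3 + 4*z - 4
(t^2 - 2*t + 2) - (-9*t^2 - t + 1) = 10*t^2 - t + 1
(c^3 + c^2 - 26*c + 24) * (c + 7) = c^4 + 8*c^3 - 19*c^2 - 158*c + 168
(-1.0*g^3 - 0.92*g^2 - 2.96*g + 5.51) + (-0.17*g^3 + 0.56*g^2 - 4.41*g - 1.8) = -1.17*g^3 - 0.36*g^2 - 7.37*g + 3.71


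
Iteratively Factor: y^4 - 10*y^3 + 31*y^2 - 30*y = (y)*(y^3 - 10*y^2 + 31*y - 30) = y*(y - 2)*(y^2 - 8*y + 15) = y*(y - 3)*(y - 2)*(y - 5)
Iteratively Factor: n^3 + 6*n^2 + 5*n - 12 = (n + 4)*(n^2 + 2*n - 3) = (n - 1)*(n + 4)*(n + 3)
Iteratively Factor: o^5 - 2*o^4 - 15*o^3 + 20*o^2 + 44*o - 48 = (o + 2)*(o^4 - 4*o^3 - 7*o^2 + 34*o - 24) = (o - 2)*(o + 2)*(o^3 - 2*o^2 - 11*o + 12) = (o - 4)*(o - 2)*(o + 2)*(o^2 + 2*o - 3) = (o - 4)*(o - 2)*(o - 1)*(o + 2)*(o + 3)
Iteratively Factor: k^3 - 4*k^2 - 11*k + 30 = (k + 3)*(k^2 - 7*k + 10) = (k - 2)*(k + 3)*(k - 5)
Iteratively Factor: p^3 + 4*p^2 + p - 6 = (p - 1)*(p^2 + 5*p + 6) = (p - 1)*(p + 2)*(p + 3)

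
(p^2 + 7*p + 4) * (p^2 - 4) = p^4 + 7*p^3 - 28*p - 16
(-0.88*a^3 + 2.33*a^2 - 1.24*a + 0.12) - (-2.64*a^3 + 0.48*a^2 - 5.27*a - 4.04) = 1.76*a^3 + 1.85*a^2 + 4.03*a + 4.16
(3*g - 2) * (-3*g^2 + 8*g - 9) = -9*g^3 + 30*g^2 - 43*g + 18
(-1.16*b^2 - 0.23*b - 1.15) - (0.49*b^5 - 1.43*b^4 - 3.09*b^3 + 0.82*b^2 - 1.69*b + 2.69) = -0.49*b^5 + 1.43*b^4 + 3.09*b^3 - 1.98*b^2 + 1.46*b - 3.84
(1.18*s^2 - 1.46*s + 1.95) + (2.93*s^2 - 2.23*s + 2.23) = 4.11*s^2 - 3.69*s + 4.18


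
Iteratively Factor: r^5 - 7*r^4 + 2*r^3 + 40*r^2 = (r - 4)*(r^4 - 3*r^3 - 10*r^2) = (r - 4)*(r + 2)*(r^3 - 5*r^2) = (r - 5)*(r - 4)*(r + 2)*(r^2) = r*(r - 5)*(r - 4)*(r + 2)*(r)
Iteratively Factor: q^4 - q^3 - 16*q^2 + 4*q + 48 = (q + 3)*(q^3 - 4*q^2 - 4*q + 16) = (q + 2)*(q + 3)*(q^2 - 6*q + 8) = (q - 4)*(q + 2)*(q + 3)*(q - 2)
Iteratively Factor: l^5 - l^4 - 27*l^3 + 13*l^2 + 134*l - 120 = (l - 5)*(l^4 + 4*l^3 - 7*l^2 - 22*l + 24) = (l - 5)*(l + 4)*(l^3 - 7*l + 6) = (l - 5)*(l - 1)*(l + 4)*(l^2 + l - 6) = (l - 5)*(l - 1)*(l + 3)*(l + 4)*(l - 2)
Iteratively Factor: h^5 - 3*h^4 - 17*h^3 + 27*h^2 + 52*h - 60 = (h + 2)*(h^4 - 5*h^3 - 7*h^2 + 41*h - 30) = (h + 2)*(h + 3)*(h^3 - 8*h^2 + 17*h - 10) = (h - 1)*(h + 2)*(h + 3)*(h^2 - 7*h + 10) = (h - 2)*(h - 1)*(h + 2)*(h + 3)*(h - 5)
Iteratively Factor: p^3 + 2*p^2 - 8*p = (p - 2)*(p^2 + 4*p) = (p - 2)*(p + 4)*(p)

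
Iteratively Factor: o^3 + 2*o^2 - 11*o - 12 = (o + 1)*(o^2 + o - 12) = (o + 1)*(o + 4)*(o - 3)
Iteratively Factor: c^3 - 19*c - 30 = (c - 5)*(c^2 + 5*c + 6) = (c - 5)*(c + 2)*(c + 3)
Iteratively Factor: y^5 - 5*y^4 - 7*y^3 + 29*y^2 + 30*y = (y + 1)*(y^4 - 6*y^3 - y^2 + 30*y) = (y - 5)*(y + 1)*(y^3 - y^2 - 6*y) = (y - 5)*(y + 1)*(y + 2)*(y^2 - 3*y) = y*(y - 5)*(y + 1)*(y + 2)*(y - 3)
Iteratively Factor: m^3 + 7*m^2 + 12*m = (m + 3)*(m^2 + 4*m) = (m + 3)*(m + 4)*(m)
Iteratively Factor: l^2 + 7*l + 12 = (l + 3)*(l + 4)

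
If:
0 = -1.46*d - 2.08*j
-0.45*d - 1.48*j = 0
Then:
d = 0.00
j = 0.00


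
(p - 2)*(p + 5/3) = p^2 - p/3 - 10/3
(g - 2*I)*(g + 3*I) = g^2 + I*g + 6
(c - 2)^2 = c^2 - 4*c + 4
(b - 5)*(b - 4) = b^2 - 9*b + 20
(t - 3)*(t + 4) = t^2 + t - 12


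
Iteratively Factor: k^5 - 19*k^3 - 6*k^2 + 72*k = (k - 4)*(k^4 + 4*k^3 - 3*k^2 - 18*k) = (k - 4)*(k + 3)*(k^3 + k^2 - 6*k) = (k - 4)*(k - 2)*(k + 3)*(k^2 + 3*k) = (k - 4)*(k - 2)*(k + 3)^2*(k)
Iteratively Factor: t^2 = (t)*(t)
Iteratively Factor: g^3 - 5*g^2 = (g)*(g^2 - 5*g) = g^2*(g - 5)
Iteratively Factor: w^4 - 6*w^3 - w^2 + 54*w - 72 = (w - 3)*(w^3 - 3*w^2 - 10*w + 24) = (w - 3)*(w - 2)*(w^2 - w - 12) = (w - 4)*(w - 3)*(w - 2)*(w + 3)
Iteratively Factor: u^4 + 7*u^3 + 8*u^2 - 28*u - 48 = (u + 4)*(u^3 + 3*u^2 - 4*u - 12) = (u + 2)*(u + 4)*(u^2 + u - 6) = (u - 2)*(u + 2)*(u + 4)*(u + 3)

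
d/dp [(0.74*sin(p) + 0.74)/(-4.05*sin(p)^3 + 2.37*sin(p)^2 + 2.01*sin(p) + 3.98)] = (5.994*sin(p)^3 + 7.2372*sin(p)^2 - 3.5076*sin(p) + 1.4578)*cos(p)/(16.4025*sin(p)^6 - 19.197*sin(p)^5 - 10.6641*sin(p)^4 - 22.7106*sin(p)^3 + 22.9053*sin(p)^2 + 15.9996*sin(p) + 15.8404)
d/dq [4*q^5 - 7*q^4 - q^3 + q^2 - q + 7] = 20*q^4 - 28*q^3 - 3*q^2 + 2*q - 1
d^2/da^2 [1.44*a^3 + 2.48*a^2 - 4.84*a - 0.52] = 8.64*a + 4.96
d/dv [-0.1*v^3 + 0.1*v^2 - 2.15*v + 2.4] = -0.3*v^2 + 0.2*v - 2.15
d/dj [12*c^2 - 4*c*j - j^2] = -4*c - 2*j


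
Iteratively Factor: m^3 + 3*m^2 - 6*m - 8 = (m + 4)*(m^2 - m - 2) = (m + 1)*(m + 4)*(m - 2)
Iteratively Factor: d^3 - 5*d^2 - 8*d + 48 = (d - 4)*(d^2 - d - 12) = (d - 4)^2*(d + 3)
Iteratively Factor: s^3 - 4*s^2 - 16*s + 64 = (s - 4)*(s^2 - 16) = (s - 4)*(s + 4)*(s - 4)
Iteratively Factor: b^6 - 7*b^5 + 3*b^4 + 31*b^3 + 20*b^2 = (b - 5)*(b^5 - 2*b^4 - 7*b^3 - 4*b^2) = (b - 5)*(b - 4)*(b^4 + 2*b^3 + b^2) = (b - 5)*(b - 4)*(b + 1)*(b^3 + b^2) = (b - 5)*(b - 4)*(b + 1)^2*(b^2) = b*(b - 5)*(b - 4)*(b + 1)^2*(b)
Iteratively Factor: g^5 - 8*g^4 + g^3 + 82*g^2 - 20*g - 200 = (g - 5)*(g^4 - 3*g^3 - 14*g^2 + 12*g + 40) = (g - 5)*(g + 2)*(g^3 - 5*g^2 - 4*g + 20) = (g - 5)*(g - 2)*(g + 2)*(g^2 - 3*g - 10) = (g - 5)^2*(g - 2)*(g + 2)*(g + 2)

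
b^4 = b^4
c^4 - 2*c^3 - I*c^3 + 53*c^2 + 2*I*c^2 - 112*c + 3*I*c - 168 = (c - 3)*(c + 1)*(c - 8*I)*(c + 7*I)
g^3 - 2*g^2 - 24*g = g*(g - 6)*(g + 4)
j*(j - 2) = j^2 - 2*j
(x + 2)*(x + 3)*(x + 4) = x^3 + 9*x^2 + 26*x + 24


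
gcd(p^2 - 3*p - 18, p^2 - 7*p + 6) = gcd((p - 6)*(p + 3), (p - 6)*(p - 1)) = p - 6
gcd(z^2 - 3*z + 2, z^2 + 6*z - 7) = z - 1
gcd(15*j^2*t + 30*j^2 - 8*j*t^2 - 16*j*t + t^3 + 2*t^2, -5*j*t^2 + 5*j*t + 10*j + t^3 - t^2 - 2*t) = -5*j + t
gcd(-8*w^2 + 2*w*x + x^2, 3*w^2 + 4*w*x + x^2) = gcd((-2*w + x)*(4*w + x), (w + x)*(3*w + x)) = 1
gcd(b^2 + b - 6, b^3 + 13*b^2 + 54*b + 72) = b + 3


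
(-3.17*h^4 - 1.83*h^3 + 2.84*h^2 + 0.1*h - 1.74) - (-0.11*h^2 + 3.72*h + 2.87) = -3.17*h^4 - 1.83*h^3 + 2.95*h^2 - 3.62*h - 4.61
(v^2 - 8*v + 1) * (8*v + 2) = 8*v^3 - 62*v^2 - 8*v + 2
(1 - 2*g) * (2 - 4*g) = 8*g^2 - 8*g + 2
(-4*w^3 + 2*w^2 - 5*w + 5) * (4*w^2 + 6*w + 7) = -16*w^5 - 16*w^4 - 36*w^3 + 4*w^2 - 5*w + 35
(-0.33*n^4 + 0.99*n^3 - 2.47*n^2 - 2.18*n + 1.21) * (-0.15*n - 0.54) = 0.0495*n^5 + 0.0297*n^4 - 0.1641*n^3 + 1.6608*n^2 + 0.9957*n - 0.6534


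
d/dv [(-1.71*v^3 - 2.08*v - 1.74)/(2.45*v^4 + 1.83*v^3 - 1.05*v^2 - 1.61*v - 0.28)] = (4.1895*v^6 + 17.0835*v^4 + 30.171*v^3 + 8.805*v^2 - 3.654*v - 2.219)/(6.0025*v^8 + 8.967*v^7 - 1.7961*v^6 - 11.732*v^5 - 6.1621*v^4 + 2.3562*v^3 + 3.1801*v^2 + 0.9016*v + 0.0784)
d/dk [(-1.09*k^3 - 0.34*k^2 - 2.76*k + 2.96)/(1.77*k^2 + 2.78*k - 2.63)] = (-1.9293*k^4 - 6.0604*k^3 + 12.5401*k^2 - 8.69*k - 0.970000000000001)/(3.1329*k^4 + 9.8412*k^3 - 1.5818*k^2 - 14.6228*k + 6.9169)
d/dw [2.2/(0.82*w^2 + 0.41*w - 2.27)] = (-3.608*w - 0.902)/(0.82*w^2 + 0.41*w - 2.27)^2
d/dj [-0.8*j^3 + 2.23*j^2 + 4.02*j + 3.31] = -2.4*j^2 + 4.46*j + 4.02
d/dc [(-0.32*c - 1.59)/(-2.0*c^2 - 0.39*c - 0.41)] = (0.64*c^2 + 0.1248*c - (0.32*c + 1.59)*(4.0*c + 0.39) + 0.1312)/(2.0*c^2 + 0.39*c + 0.41)^2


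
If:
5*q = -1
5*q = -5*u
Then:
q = -1/5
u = 1/5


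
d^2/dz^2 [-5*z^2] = -10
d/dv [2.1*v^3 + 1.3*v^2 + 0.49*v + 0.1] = 6.3*v^2 + 2.6*v + 0.49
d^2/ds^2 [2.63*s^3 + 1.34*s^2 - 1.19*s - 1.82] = 15.78*s + 2.68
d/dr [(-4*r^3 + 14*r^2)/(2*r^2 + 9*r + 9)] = 2*r*(-4*r^3 - 36*r^2 + 9*r + 126)/(4*r^4 + 36*r^3 + 117*r^2 + 162*r + 81)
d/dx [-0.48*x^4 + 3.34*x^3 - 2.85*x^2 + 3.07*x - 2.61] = -1.92*x^3 + 10.02*x^2 - 5.7*x + 3.07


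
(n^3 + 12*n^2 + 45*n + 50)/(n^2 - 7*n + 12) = (n^3 + 12*n^2 + 45*n + 50)/(n^2 - 7*n + 12)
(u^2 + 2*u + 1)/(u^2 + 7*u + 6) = (u + 1)/(u + 6)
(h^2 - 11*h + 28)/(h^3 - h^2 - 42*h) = (h - 4)/(h*(h + 6))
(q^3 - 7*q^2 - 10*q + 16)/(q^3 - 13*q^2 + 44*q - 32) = (q + 2)/(q - 4)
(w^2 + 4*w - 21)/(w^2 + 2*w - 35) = (w - 3)/(w - 5)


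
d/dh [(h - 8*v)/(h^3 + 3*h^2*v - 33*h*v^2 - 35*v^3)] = (h^3 + 3*h^2*v - 33*h*v^2 - 35*v^3 - 3*(h - 8*v)*(h^2 + 2*h*v - 11*v^2))/(h^3 + 3*h^2*v - 33*h*v^2 - 35*v^3)^2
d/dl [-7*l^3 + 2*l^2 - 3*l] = -21*l^2 + 4*l - 3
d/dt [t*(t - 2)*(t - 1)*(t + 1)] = 4*t^3 - 6*t^2 - 2*t + 2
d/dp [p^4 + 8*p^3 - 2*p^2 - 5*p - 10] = 4*p^3 + 24*p^2 - 4*p - 5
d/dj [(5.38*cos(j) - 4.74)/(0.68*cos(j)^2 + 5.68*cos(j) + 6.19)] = (3.6584*cos(j)^2 - 6.4464*cos(j) - 60.2254)*sin(j)/(0.4624*cos(j)^4 + 7.7248*cos(j)^3 + 40.6808*cos(j)^2 + 70.3184*cos(j) + 38.3161)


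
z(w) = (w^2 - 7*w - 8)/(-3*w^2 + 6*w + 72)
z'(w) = (2*w - 7)/(-3*w^2 + 6*w + 72) + (6*w - 6)*(w^2 - 7*w - 8)/(-3*w^2 + 6*w + 72)^2 = (-5*w^2 + 32*w - 152)/(3*(w^4 - 4*w^3 - 44*w^2 + 96*w + 576))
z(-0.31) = -0.08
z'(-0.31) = -0.10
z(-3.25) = 1.22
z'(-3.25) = -2.14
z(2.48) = -0.28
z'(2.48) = -0.07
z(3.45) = -0.36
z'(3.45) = -0.09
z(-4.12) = -10.38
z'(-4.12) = -83.34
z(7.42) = 0.10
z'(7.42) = -0.24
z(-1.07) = 0.01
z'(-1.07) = -0.15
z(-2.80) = 0.61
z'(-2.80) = -0.84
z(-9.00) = -0.60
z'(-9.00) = -0.05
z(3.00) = -0.32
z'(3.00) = -0.08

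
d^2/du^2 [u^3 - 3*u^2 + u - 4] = 6*u - 6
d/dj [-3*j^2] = -6*j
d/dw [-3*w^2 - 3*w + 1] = -6*w - 3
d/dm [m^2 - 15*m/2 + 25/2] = 2*m - 15/2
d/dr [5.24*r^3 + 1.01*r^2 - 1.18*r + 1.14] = 15.72*r^2 + 2.02*r - 1.18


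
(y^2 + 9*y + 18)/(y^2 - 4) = (y^2 + 9*y + 18)/(y^2 - 4)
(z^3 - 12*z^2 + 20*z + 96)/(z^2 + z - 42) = (z^2 - 6*z - 16)/(z + 7)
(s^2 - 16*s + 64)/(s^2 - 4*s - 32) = (s - 8)/(s + 4)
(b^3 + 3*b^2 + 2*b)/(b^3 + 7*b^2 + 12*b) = (b^2 + 3*b + 2)/(b^2 + 7*b + 12)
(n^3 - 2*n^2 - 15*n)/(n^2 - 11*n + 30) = n*(n + 3)/(n - 6)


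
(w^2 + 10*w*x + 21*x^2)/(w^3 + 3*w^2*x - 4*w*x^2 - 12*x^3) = (-w - 7*x)/(-w^2 + 4*x^2)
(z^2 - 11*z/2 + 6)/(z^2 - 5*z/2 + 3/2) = (z - 4)/(z - 1)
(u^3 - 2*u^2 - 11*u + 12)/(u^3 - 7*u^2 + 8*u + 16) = (u^2 + 2*u - 3)/(u^2 - 3*u - 4)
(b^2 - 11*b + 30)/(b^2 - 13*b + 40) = (b - 6)/(b - 8)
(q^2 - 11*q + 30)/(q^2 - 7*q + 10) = (q - 6)/(q - 2)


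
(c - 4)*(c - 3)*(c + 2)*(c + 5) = c^4 - 27*c^2 + 14*c + 120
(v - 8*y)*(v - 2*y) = v^2 - 10*v*y + 16*y^2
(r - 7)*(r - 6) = r^2 - 13*r + 42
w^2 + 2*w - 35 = (w - 5)*(w + 7)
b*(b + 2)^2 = b^3 + 4*b^2 + 4*b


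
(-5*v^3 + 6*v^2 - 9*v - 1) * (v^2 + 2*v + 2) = -5*v^5 - 4*v^4 - 7*v^3 - 7*v^2 - 20*v - 2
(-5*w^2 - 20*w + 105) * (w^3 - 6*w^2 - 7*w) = -5*w^5 + 10*w^4 + 260*w^3 - 490*w^2 - 735*w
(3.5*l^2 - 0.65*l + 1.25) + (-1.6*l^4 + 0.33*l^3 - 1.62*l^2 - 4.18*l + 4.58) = -1.6*l^4 + 0.33*l^3 + 1.88*l^2 - 4.83*l + 5.83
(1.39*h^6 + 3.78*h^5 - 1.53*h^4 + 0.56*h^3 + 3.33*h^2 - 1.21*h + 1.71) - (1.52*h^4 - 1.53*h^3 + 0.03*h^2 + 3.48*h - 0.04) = 1.39*h^6 + 3.78*h^5 - 3.05*h^4 + 2.09*h^3 + 3.3*h^2 - 4.69*h + 1.75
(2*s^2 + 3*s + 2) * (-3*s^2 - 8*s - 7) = -6*s^4 - 25*s^3 - 44*s^2 - 37*s - 14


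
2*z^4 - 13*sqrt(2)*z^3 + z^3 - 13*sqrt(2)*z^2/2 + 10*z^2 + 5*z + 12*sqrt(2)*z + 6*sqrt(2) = (z - 6*sqrt(2))*(z - sqrt(2))*(sqrt(2)*z + 1)*(sqrt(2)*z + sqrt(2)/2)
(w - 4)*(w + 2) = w^2 - 2*w - 8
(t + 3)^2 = t^2 + 6*t + 9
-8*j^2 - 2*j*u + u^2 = (-4*j + u)*(2*j + u)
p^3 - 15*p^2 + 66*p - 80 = (p - 8)*(p - 5)*(p - 2)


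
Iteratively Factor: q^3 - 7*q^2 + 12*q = (q - 3)*(q^2 - 4*q) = q*(q - 3)*(q - 4)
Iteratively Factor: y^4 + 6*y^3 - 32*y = (y + 4)*(y^3 + 2*y^2 - 8*y) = y*(y + 4)*(y^2 + 2*y - 8) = y*(y - 2)*(y + 4)*(y + 4)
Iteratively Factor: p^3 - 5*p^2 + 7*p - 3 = (p - 3)*(p^2 - 2*p + 1) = (p - 3)*(p - 1)*(p - 1)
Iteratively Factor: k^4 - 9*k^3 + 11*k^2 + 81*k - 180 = (k - 4)*(k^3 - 5*k^2 - 9*k + 45) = (k - 4)*(k + 3)*(k^2 - 8*k + 15) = (k - 4)*(k - 3)*(k + 3)*(k - 5)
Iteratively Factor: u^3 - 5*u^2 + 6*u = (u - 3)*(u^2 - 2*u) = (u - 3)*(u - 2)*(u)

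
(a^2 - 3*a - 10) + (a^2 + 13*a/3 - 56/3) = 2*a^2 + 4*a/3 - 86/3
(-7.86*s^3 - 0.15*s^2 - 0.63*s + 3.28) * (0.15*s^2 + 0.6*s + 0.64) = -1.179*s^5 - 4.7385*s^4 - 5.2149*s^3 + 0.0179999999999999*s^2 + 1.5648*s + 2.0992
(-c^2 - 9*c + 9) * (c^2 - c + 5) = -c^4 - 8*c^3 + 13*c^2 - 54*c + 45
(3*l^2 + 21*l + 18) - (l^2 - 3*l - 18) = 2*l^2 + 24*l + 36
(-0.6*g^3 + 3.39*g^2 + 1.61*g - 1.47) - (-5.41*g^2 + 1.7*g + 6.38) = -0.6*g^3 + 8.8*g^2 - 0.0899999999999999*g - 7.85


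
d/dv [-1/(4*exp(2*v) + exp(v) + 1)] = (8*exp(v) + 1)*exp(v)/(4*exp(2*v) + exp(v) + 1)^2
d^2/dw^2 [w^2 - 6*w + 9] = 2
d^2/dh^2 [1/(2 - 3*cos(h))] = 3*(-3*sin(h)^2 + 2*cos(h) - 3)/(3*cos(h) - 2)^3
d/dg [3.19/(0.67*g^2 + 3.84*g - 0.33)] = (-4.2746*g - 12.2496)/(0.67*g^2 + 3.84*g - 0.33)^2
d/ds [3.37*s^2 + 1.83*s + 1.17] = 6.74*s + 1.83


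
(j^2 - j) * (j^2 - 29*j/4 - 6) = j^4 - 33*j^3/4 + 5*j^2/4 + 6*j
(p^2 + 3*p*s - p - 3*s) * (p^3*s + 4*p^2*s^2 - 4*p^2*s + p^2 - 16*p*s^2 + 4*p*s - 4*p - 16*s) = p^5*s + 7*p^4*s^2 - 5*p^4*s + p^4 + 12*p^3*s^3 - 35*p^3*s^2 + 11*p^3*s - 5*p^3 - 60*p^2*s^3 + 40*p^2*s^2 - 35*p^2*s + 4*p^2 + 48*p*s^3 - 60*p*s^2 + 28*p*s + 48*s^2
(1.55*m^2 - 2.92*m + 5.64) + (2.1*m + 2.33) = 1.55*m^2 - 0.82*m + 7.97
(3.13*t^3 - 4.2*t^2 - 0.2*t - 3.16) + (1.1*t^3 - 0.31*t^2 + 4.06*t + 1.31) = 4.23*t^3 - 4.51*t^2 + 3.86*t - 1.85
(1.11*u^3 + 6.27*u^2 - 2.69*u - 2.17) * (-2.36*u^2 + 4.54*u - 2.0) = -2.6196*u^5 - 9.7578*u^4 + 32.5942*u^3 - 19.6314*u^2 - 4.4718*u + 4.34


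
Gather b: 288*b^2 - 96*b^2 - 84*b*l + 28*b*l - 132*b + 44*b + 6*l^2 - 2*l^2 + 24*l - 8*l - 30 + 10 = 192*b^2 + b*(-56*l - 88) + 4*l^2 + 16*l - 20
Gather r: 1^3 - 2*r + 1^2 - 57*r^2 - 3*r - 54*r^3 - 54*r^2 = -54*r^3 - 111*r^2 - 5*r + 2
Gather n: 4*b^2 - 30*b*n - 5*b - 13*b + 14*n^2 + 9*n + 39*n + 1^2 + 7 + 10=4*b^2 - 18*b + 14*n^2 + n*(48 - 30*b) + 18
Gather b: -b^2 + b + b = -b^2 + 2*b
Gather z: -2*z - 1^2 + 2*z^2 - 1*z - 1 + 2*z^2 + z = 4*z^2 - 2*z - 2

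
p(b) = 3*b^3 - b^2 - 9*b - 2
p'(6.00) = 303.00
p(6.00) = 556.00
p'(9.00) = 702.00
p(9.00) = 2023.00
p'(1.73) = 14.48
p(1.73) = -5.03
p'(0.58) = -7.13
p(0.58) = -6.97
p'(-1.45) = 12.82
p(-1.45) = -0.20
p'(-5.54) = 278.30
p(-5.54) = -492.93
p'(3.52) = 95.47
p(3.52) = 84.77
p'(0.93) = -3.08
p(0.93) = -8.82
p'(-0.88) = -0.27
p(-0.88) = 3.10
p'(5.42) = 244.55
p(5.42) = 397.50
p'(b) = 9*b^2 - 2*b - 9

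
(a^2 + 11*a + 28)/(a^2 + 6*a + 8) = (a + 7)/(a + 2)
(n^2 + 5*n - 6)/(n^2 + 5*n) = (n^2 + 5*n - 6)/(n*(n + 5))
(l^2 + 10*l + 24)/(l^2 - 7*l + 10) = (l^2 + 10*l + 24)/(l^2 - 7*l + 10)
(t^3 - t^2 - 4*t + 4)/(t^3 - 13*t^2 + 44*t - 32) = (t^2 - 4)/(t^2 - 12*t + 32)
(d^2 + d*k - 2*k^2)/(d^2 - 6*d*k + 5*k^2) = (d + 2*k)/(d - 5*k)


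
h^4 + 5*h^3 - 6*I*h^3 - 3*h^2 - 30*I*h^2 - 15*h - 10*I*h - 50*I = (h + 5)*(h - 5*I)*(h - 2*I)*(h + I)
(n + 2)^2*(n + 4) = n^3 + 8*n^2 + 20*n + 16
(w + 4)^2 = w^2 + 8*w + 16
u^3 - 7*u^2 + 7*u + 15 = (u - 5)*(u - 3)*(u + 1)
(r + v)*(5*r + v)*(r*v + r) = 5*r^3*v + 5*r^3 + 6*r^2*v^2 + 6*r^2*v + r*v^3 + r*v^2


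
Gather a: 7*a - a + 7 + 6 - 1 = 6*a + 12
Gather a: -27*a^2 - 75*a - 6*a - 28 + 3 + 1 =-27*a^2 - 81*a - 24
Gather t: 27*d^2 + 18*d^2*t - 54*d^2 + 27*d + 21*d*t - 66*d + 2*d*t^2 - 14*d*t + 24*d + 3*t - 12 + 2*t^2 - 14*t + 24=-27*d^2 - 15*d + t^2*(2*d + 2) + t*(18*d^2 + 7*d - 11) + 12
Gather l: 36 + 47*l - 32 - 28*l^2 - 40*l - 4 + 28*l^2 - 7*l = 0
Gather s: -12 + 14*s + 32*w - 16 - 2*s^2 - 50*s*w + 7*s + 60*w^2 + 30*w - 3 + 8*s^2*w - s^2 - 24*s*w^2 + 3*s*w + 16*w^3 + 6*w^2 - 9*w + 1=s^2*(8*w - 3) + s*(-24*w^2 - 47*w + 21) + 16*w^3 + 66*w^2 + 53*w - 30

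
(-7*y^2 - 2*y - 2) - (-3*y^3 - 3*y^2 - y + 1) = 3*y^3 - 4*y^2 - y - 3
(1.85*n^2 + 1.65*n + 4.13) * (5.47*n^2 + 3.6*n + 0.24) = 10.1195*n^4 + 15.6855*n^3 + 28.9751*n^2 + 15.264*n + 0.9912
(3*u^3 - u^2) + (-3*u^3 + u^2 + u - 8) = u - 8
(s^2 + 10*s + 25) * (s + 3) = s^3 + 13*s^2 + 55*s + 75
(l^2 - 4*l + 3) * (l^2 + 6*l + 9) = l^4 + 2*l^3 - 12*l^2 - 18*l + 27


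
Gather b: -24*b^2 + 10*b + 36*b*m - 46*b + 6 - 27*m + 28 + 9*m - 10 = -24*b^2 + b*(36*m - 36) - 18*m + 24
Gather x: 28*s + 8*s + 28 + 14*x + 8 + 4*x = 36*s + 18*x + 36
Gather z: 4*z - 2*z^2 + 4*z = -2*z^2 + 8*z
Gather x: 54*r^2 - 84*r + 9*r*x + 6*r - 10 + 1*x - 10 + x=54*r^2 - 78*r + x*(9*r + 2) - 20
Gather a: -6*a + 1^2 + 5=6 - 6*a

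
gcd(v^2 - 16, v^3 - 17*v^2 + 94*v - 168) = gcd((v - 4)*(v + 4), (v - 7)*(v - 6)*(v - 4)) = v - 4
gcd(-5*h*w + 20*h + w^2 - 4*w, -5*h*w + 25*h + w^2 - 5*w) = -5*h + w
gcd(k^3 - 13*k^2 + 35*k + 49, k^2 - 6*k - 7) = k^2 - 6*k - 7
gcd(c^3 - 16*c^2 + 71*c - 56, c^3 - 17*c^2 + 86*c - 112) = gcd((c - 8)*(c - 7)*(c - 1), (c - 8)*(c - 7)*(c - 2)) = c^2 - 15*c + 56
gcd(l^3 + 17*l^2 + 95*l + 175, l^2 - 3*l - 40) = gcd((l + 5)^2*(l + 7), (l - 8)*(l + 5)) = l + 5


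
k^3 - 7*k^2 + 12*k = k*(k - 4)*(k - 3)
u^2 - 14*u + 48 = (u - 8)*(u - 6)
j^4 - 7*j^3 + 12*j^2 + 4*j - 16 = (j - 4)*(j - 2)^2*(j + 1)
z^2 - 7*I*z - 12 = (z - 4*I)*(z - 3*I)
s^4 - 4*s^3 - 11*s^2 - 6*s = s*(s - 6)*(s + 1)^2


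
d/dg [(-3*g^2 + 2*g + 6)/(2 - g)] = (3*g^2 - 12*g + 10)/(g^2 - 4*g + 4)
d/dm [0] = 0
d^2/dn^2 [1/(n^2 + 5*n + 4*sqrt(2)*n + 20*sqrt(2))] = 2*(-n^2 - 4*sqrt(2)*n - 5*n + (2*n + 5 + 4*sqrt(2))^2 - 20*sqrt(2))/(n^2 + 5*n + 4*sqrt(2)*n + 20*sqrt(2))^3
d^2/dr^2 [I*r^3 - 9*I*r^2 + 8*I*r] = 6*I*(r - 3)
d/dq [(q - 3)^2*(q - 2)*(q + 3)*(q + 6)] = 5*q^4 + 4*q^3 - 99*q^2 + 54*q + 216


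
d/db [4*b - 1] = 4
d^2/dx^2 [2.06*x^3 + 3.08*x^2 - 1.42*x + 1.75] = 12.36*x + 6.16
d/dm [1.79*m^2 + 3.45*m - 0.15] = 3.58*m + 3.45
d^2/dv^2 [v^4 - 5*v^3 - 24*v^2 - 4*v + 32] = 12*v^2 - 30*v - 48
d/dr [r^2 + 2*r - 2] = 2*r + 2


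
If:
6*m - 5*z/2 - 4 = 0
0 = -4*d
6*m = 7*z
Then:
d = 0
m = 28/27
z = 8/9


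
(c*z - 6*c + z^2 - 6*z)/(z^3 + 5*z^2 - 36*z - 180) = (c + z)/(z^2 + 11*z + 30)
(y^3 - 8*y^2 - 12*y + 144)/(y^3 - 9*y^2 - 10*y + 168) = (y - 6)/(y - 7)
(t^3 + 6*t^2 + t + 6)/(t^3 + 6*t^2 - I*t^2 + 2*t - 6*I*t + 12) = (t - I)/(t - 2*I)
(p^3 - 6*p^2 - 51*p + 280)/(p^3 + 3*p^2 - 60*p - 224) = (p - 5)/(p + 4)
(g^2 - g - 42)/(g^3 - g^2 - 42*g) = 1/g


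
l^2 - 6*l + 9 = (l - 3)^2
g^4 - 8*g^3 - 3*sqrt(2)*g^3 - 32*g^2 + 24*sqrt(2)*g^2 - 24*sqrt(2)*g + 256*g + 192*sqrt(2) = (g - 8)*(g - 6*sqrt(2))*(g + sqrt(2))*(g + 2*sqrt(2))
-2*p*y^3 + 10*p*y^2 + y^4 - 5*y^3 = y^2*(-2*p + y)*(y - 5)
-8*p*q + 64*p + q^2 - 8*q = (-8*p + q)*(q - 8)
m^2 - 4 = (m - 2)*(m + 2)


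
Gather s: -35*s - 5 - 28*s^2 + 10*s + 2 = -28*s^2 - 25*s - 3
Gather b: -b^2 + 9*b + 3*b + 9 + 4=-b^2 + 12*b + 13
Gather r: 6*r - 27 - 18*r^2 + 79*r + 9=-18*r^2 + 85*r - 18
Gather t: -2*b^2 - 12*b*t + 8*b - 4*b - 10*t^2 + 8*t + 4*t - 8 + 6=-2*b^2 + 4*b - 10*t^2 + t*(12 - 12*b) - 2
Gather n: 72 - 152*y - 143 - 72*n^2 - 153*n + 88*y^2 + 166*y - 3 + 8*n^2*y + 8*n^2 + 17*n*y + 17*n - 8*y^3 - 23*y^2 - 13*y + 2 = n^2*(8*y - 64) + n*(17*y - 136) - 8*y^3 + 65*y^2 + y - 72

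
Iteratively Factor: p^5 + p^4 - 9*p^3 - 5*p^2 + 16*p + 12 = (p + 1)*(p^4 - 9*p^2 + 4*p + 12) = (p - 2)*(p + 1)*(p^3 + 2*p^2 - 5*p - 6) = (p - 2)*(p + 1)*(p + 3)*(p^2 - p - 2) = (p - 2)^2*(p + 1)*(p + 3)*(p + 1)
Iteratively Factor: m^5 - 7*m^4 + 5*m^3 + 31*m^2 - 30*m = (m - 5)*(m^4 - 2*m^3 - 5*m^2 + 6*m) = (m - 5)*(m - 3)*(m^3 + m^2 - 2*m) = m*(m - 5)*(m - 3)*(m^2 + m - 2) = m*(m - 5)*(m - 3)*(m + 2)*(m - 1)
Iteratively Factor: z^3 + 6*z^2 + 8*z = (z + 2)*(z^2 + 4*z) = z*(z + 2)*(z + 4)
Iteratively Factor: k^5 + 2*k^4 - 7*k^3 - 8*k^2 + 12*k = (k + 3)*(k^4 - k^3 - 4*k^2 + 4*k) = (k - 2)*(k + 3)*(k^3 + k^2 - 2*k) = (k - 2)*(k - 1)*(k + 3)*(k^2 + 2*k) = k*(k - 2)*(k - 1)*(k + 3)*(k + 2)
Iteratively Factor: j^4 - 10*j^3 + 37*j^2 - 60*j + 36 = (j - 3)*(j^3 - 7*j^2 + 16*j - 12) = (j - 3)*(j - 2)*(j^2 - 5*j + 6) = (j - 3)^2*(j - 2)*(j - 2)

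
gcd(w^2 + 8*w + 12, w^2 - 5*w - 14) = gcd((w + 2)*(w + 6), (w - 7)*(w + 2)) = w + 2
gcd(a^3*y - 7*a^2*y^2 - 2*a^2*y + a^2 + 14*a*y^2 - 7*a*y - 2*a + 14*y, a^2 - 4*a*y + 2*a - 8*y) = 1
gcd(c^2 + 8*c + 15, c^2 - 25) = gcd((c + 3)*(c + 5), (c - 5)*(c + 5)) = c + 5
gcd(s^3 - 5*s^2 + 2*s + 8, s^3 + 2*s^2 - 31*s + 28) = s - 4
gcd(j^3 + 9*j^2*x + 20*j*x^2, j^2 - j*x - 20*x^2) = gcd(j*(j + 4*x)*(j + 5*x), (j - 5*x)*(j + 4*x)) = j + 4*x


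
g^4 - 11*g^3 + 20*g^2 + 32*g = g*(g - 8)*(g - 4)*(g + 1)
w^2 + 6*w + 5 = (w + 1)*(w + 5)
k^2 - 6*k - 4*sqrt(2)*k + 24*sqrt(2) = (k - 6)*(k - 4*sqrt(2))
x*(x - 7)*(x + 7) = x^3 - 49*x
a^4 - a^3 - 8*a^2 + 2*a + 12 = (a - 3)*(a + 2)*(a - sqrt(2))*(a + sqrt(2))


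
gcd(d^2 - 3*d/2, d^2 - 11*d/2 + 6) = d - 3/2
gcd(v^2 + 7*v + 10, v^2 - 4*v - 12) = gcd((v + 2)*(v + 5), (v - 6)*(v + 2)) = v + 2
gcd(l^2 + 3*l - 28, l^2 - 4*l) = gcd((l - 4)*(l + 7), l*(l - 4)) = l - 4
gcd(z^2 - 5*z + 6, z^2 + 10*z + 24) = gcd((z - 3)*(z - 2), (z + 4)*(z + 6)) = 1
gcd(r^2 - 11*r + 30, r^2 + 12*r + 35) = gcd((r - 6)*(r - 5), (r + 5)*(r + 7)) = 1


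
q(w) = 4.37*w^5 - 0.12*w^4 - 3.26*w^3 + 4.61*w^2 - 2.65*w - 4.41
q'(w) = 21.85*w^4 - 0.48*w^3 - 9.78*w^2 + 9.22*w - 2.65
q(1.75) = 58.20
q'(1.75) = 185.89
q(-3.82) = -3325.51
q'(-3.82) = 4498.87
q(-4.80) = -10723.58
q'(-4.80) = 11379.74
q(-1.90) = -70.14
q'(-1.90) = 232.57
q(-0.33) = -2.93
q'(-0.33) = -6.48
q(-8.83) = -232683.42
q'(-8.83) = 132313.28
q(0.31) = -4.87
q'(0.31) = -0.54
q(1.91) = 94.12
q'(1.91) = 266.73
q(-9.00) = -256062.06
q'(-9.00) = 142829.96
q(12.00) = 1079901.87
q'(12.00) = 450951.83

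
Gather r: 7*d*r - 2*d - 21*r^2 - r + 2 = -2*d - 21*r^2 + r*(7*d - 1) + 2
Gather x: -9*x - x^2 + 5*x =-x^2 - 4*x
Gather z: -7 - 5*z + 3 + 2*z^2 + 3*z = 2*z^2 - 2*z - 4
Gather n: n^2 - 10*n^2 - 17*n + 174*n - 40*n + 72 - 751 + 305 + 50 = -9*n^2 + 117*n - 324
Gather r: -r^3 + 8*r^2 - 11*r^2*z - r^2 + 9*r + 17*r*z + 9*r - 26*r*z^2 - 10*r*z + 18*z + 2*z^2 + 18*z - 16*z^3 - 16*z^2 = -r^3 + r^2*(7 - 11*z) + r*(-26*z^2 + 7*z + 18) - 16*z^3 - 14*z^2 + 36*z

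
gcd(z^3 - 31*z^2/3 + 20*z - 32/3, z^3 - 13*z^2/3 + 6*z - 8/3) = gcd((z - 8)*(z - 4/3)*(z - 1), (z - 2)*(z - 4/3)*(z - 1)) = z^2 - 7*z/3 + 4/3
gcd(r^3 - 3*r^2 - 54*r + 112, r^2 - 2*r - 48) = r - 8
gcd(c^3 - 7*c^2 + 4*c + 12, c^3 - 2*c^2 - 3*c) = c + 1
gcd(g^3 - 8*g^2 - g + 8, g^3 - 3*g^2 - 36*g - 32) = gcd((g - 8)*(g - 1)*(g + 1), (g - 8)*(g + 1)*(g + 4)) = g^2 - 7*g - 8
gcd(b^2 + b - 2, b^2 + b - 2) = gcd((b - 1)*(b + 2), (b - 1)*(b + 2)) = b^2 + b - 2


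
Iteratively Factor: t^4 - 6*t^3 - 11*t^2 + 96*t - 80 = (t - 4)*(t^3 - 2*t^2 - 19*t + 20) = (t - 4)*(t + 4)*(t^2 - 6*t + 5) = (t - 5)*(t - 4)*(t + 4)*(t - 1)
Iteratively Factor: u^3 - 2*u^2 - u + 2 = (u - 1)*(u^2 - u - 2) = (u - 2)*(u - 1)*(u + 1)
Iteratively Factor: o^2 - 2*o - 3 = (o + 1)*(o - 3)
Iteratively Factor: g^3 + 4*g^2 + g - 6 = (g + 3)*(g^2 + g - 2) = (g + 2)*(g + 3)*(g - 1)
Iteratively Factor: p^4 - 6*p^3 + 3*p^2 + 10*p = (p)*(p^3 - 6*p^2 + 3*p + 10) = p*(p - 5)*(p^2 - p - 2) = p*(p - 5)*(p + 1)*(p - 2)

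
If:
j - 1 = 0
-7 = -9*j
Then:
No Solution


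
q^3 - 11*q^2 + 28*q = q*(q - 7)*(q - 4)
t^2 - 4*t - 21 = (t - 7)*(t + 3)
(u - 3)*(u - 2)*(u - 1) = u^3 - 6*u^2 + 11*u - 6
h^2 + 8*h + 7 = (h + 1)*(h + 7)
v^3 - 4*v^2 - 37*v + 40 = (v - 8)*(v - 1)*(v + 5)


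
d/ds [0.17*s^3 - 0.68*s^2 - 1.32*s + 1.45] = 0.51*s^2 - 1.36*s - 1.32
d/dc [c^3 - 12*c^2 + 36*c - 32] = 3*c^2 - 24*c + 36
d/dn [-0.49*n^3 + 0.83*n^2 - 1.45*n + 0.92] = -1.47*n^2 + 1.66*n - 1.45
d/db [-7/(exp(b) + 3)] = 7*exp(b)/(exp(b) + 3)^2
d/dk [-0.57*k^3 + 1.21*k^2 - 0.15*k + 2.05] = -1.71*k^2 + 2.42*k - 0.15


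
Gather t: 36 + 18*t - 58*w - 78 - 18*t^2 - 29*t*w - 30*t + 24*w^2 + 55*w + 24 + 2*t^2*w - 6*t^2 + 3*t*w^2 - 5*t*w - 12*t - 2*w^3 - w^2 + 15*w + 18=t^2*(2*w - 24) + t*(3*w^2 - 34*w - 24) - 2*w^3 + 23*w^2 + 12*w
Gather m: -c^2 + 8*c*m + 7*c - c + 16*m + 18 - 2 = -c^2 + 6*c + m*(8*c + 16) + 16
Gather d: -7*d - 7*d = -14*d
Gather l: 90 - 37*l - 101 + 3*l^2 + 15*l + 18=3*l^2 - 22*l + 7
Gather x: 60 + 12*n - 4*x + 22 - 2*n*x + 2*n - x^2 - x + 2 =14*n - x^2 + x*(-2*n - 5) + 84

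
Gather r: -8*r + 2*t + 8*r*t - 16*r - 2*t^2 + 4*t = r*(8*t - 24) - 2*t^2 + 6*t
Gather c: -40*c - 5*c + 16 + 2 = 18 - 45*c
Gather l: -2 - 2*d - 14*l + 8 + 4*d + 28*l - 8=2*d + 14*l - 2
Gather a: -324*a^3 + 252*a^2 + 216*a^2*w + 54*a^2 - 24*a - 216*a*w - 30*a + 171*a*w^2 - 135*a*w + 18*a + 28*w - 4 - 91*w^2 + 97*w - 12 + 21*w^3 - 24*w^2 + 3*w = -324*a^3 + a^2*(216*w + 306) + a*(171*w^2 - 351*w - 36) + 21*w^3 - 115*w^2 + 128*w - 16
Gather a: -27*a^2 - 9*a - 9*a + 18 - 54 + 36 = -27*a^2 - 18*a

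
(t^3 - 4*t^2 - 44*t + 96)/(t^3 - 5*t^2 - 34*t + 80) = (t + 6)/(t + 5)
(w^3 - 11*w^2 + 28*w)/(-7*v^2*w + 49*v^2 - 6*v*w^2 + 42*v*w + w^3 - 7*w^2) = w*(4 - w)/(7*v^2 + 6*v*w - w^2)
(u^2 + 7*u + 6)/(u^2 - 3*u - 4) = (u + 6)/(u - 4)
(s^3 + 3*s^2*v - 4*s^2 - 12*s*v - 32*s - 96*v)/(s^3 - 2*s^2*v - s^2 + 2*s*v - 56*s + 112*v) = (s^2 + 3*s*v + 4*s + 12*v)/(s^2 - 2*s*v + 7*s - 14*v)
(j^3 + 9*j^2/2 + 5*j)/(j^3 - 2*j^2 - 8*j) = (j + 5/2)/(j - 4)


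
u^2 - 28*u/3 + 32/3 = (u - 8)*(u - 4/3)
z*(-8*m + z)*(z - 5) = -8*m*z^2 + 40*m*z + z^3 - 5*z^2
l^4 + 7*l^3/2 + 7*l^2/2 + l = l*(l + 1/2)*(l + 1)*(l + 2)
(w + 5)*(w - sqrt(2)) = w^2 - sqrt(2)*w + 5*w - 5*sqrt(2)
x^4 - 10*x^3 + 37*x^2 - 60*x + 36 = (x - 3)^2*(x - 2)^2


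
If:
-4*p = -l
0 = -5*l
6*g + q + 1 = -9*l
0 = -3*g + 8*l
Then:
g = 0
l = 0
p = 0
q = -1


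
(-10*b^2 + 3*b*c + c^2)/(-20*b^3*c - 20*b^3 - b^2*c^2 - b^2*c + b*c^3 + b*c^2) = (10*b^2 - 3*b*c - c^2)/(b*(20*b^2*c + 20*b^2 + b*c^2 + b*c - c^3 - c^2))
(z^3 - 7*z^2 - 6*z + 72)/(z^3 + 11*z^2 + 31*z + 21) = (z^2 - 10*z + 24)/(z^2 + 8*z + 7)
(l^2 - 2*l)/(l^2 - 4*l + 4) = l/(l - 2)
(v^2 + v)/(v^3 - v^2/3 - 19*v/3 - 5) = 3*v/(3*v^2 - 4*v - 15)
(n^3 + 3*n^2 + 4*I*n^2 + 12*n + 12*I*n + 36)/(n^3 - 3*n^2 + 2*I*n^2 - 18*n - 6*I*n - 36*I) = (n^2 + 4*I*n + 12)/(n^2 + 2*n*(-3 + I) - 12*I)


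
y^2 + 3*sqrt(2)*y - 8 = (y - sqrt(2))*(y + 4*sqrt(2))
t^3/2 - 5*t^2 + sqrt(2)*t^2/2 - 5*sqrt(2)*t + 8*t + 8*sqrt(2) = (t/2 + sqrt(2)/2)*(t - 8)*(t - 2)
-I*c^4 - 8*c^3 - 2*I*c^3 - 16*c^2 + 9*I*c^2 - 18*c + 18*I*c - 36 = (c + 2)*(c - 6*I)*(c - 3*I)*(-I*c + 1)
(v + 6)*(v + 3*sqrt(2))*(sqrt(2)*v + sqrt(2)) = sqrt(2)*v^3 + 6*v^2 + 7*sqrt(2)*v^2 + 6*sqrt(2)*v + 42*v + 36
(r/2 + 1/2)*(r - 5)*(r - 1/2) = r^3/2 - 9*r^2/4 - 3*r/2 + 5/4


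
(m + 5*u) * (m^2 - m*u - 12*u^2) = m^3 + 4*m^2*u - 17*m*u^2 - 60*u^3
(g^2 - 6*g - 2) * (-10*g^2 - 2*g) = -10*g^4 + 58*g^3 + 32*g^2 + 4*g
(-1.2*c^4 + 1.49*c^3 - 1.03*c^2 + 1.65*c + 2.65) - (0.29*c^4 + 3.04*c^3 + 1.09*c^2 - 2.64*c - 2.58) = -1.49*c^4 - 1.55*c^3 - 2.12*c^2 + 4.29*c + 5.23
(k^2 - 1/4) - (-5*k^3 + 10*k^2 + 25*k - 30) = 5*k^3 - 9*k^2 - 25*k + 119/4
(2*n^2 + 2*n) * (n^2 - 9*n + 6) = 2*n^4 - 16*n^3 - 6*n^2 + 12*n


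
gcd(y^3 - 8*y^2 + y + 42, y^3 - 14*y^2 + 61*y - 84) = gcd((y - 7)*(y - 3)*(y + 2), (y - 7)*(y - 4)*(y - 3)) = y^2 - 10*y + 21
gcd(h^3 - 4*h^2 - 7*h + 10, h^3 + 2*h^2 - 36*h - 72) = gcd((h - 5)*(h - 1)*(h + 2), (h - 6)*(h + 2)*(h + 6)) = h + 2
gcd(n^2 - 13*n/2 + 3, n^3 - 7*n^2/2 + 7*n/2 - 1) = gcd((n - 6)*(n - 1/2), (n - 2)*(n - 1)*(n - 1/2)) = n - 1/2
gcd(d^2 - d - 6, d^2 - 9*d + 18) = d - 3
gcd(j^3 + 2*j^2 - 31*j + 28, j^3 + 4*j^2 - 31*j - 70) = j + 7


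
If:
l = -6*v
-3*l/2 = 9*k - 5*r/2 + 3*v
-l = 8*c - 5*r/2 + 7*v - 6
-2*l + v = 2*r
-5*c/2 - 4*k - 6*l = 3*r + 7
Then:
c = 10542/1063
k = 12638/1063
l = -30672/1063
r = 33228/1063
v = 5112/1063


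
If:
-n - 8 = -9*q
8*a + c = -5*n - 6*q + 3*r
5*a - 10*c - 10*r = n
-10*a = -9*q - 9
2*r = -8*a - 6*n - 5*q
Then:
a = 27297/19015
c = 2119/7606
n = -10057/3803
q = 2263/3803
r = 26759/38030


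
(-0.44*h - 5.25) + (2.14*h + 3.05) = 1.7*h - 2.2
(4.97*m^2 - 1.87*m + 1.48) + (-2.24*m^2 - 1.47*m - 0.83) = 2.73*m^2 - 3.34*m + 0.65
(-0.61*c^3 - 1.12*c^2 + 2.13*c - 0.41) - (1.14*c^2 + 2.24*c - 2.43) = -0.61*c^3 - 2.26*c^2 - 0.11*c + 2.02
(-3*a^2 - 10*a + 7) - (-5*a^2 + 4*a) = 2*a^2 - 14*a + 7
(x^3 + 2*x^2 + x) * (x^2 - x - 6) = x^5 + x^4 - 7*x^3 - 13*x^2 - 6*x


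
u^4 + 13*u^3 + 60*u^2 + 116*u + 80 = (u + 2)^2*(u + 4)*(u + 5)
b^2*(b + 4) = b^3 + 4*b^2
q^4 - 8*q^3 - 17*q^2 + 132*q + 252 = (q - 7)*(q - 6)*(q + 2)*(q + 3)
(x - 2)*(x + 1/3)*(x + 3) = x^3 + 4*x^2/3 - 17*x/3 - 2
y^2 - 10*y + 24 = (y - 6)*(y - 4)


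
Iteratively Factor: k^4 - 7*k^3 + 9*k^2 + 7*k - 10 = (k + 1)*(k^3 - 8*k^2 + 17*k - 10) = (k - 5)*(k + 1)*(k^2 - 3*k + 2) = (k - 5)*(k - 2)*(k + 1)*(k - 1)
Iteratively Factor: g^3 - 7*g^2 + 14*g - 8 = (g - 1)*(g^2 - 6*g + 8) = (g - 4)*(g - 1)*(g - 2)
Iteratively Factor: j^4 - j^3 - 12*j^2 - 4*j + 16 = (j + 2)*(j^3 - 3*j^2 - 6*j + 8) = (j + 2)^2*(j^2 - 5*j + 4) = (j - 4)*(j + 2)^2*(j - 1)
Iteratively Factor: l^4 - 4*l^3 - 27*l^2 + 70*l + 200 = (l - 5)*(l^3 + l^2 - 22*l - 40) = (l - 5)*(l + 4)*(l^2 - 3*l - 10) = (l - 5)*(l + 2)*(l + 4)*(l - 5)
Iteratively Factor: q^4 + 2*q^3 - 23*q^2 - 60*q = (q + 4)*(q^3 - 2*q^2 - 15*q) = (q - 5)*(q + 4)*(q^2 + 3*q) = (q - 5)*(q + 3)*(q + 4)*(q)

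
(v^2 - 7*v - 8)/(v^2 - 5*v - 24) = (v + 1)/(v + 3)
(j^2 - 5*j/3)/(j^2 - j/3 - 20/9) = 3*j/(3*j + 4)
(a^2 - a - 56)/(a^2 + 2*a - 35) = (a - 8)/(a - 5)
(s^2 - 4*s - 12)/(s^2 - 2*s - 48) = (-s^2 + 4*s + 12)/(-s^2 + 2*s + 48)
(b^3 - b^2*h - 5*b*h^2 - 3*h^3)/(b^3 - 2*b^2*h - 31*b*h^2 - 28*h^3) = (b^2 - 2*b*h - 3*h^2)/(b^2 - 3*b*h - 28*h^2)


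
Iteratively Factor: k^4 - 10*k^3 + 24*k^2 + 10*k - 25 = (k - 5)*(k^3 - 5*k^2 - k + 5) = (k - 5)^2*(k^2 - 1) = (k - 5)^2*(k + 1)*(k - 1)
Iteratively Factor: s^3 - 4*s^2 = (s)*(s^2 - 4*s) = s*(s - 4)*(s)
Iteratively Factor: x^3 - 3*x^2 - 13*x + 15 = (x + 3)*(x^2 - 6*x + 5) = (x - 1)*(x + 3)*(x - 5)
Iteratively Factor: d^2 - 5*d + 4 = (d - 1)*(d - 4)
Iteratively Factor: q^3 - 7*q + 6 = (q + 3)*(q^2 - 3*q + 2) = (q - 1)*(q + 3)*(q - 2)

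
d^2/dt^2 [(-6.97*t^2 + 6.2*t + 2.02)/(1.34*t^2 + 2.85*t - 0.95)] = (75.5023*t^3 - 31.474188*t^2 + 93.64188*t + 58.94997)/(2.406104*t^6 + 15.35238*t^5 + 27.53499*t^4 + 1.380825*t^3 - 19.521075*t^2 + 7.716375*t - 0.857375)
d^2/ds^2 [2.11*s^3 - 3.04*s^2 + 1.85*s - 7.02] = 12.66*s - 6.08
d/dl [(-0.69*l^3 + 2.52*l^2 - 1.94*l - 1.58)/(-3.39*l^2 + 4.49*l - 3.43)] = (2.3391*l^4 - 6.1962*l^3 + 11.8383*l^2 - 27.9996*l + 13.7484)/(11.4921*l^4 - 30.4422*l^3 + 43.4155*l^2 - 30.8014*l + 11.7649)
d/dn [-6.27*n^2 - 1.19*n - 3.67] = -12.54*n - 1.19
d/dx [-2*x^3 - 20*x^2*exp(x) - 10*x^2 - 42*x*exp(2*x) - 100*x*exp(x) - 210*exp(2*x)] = -20*x^2*exp(x) - 6*x^2 - 84*x*exp(2*x) - 140*x*exp(x) - 20*x - 462*exp(2*x) - 100*exp(x)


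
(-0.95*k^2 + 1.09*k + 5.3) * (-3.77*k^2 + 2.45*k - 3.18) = 3.5815*k^4 - 6.4368*k^3 - 14.2895*k^2 + 9.5188*k - 16.854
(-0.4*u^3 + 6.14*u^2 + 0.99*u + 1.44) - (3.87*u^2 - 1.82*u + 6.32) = -0.4*u^3 + 2.27*u^2 + 2.81*u - 4.88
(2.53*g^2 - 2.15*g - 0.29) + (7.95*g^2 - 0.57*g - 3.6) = 10.48*g^2 - 2.72*g - 3.89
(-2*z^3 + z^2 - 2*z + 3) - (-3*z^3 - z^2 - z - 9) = z^3 + 2*z^2 - z + 12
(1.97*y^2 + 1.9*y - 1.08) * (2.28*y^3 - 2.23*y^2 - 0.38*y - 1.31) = 4.4916*y^5 - 0.0610999999999997*y^4 - 7.448*y^3 - 0.8943*y^2 - 2.0786*y + 1.4148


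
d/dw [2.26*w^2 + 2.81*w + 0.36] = 4.52*w + 2.81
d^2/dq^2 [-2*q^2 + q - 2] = -4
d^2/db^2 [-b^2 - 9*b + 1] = -2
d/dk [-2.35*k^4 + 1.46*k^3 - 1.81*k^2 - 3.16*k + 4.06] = -9.4*k^3 + 4.38*k^2 - 3.62*k - 3.16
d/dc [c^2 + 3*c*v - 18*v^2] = 2*c + 3*v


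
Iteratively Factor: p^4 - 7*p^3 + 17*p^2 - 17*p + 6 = (p - 2)*(p^3 - 5*p^2 + 7*p - 3) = (p - 2)*(p - 1)*(p^2 - 4*p + 3) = (p - 2)*(p - 1)^2*(p - 3)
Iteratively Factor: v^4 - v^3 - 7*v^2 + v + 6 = (v + 2)*(v^3 - 3*v^2 - v + 3) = (v - 1)*(v + 2)*(v^2 - 2*v - 3) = (v - 1)*(v + 1)*(v + 2)*(v - 3)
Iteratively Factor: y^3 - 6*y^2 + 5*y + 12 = (y + 1)*(y^2 - 7*y + 12) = (y - 3)*(y + 1)*(y - 4)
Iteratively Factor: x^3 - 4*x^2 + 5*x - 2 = (x - 1)*(x^2 - 3*x + 2) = (x - 2)*(x - 1)*(x - 1)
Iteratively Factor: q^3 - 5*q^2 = (q)*(q^2 - 5*q) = q*(q - 5)*(q)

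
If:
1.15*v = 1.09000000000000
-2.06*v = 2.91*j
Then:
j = -0.67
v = 0.95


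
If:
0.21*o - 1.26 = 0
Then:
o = 6.00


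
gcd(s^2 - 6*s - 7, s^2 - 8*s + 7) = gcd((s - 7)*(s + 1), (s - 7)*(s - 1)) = s - 7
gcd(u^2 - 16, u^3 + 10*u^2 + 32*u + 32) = u + 4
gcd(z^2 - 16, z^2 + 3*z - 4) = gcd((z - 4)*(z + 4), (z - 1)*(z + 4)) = z + 4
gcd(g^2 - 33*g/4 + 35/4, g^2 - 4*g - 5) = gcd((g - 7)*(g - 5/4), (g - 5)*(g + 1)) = 1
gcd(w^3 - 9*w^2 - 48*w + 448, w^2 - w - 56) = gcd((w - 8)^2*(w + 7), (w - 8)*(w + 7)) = w^2 - w - 56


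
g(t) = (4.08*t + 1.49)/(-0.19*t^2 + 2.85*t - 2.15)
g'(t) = (0.38*t - 2.85)*(4.08*t + 1.49)/(-0.19*t^2 + 2.85*t - 2.15)^2 + 4.08/(-0.19*t^2 + 2.85*t - 2.15) = (0.7752*t^2 + 0.5662*t - 13.0185)/(0.0361*t^4 - 1.083*t^3 + 8.9395*t^2 - 12.255*t + 4.6225)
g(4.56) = 2.91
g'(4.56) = 0.12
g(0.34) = -2.39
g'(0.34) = -8.80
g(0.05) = -0.84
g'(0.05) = -3.22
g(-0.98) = 0.49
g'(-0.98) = -0.49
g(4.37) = 2.89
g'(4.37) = 0.10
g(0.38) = -2.78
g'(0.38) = -10.60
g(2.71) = 3.00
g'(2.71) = -0.33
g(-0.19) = -0.26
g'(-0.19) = -1.80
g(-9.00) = 0.82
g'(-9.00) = 0.02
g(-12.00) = 0.75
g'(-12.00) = 0.02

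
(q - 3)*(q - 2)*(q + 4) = q^3 - q^2 - 14*q + 24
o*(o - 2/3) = o^2 - 2*o/3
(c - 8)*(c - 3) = c^2 - 11*c + 24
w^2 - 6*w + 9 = (w - 3)^2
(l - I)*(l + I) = l^2 + 1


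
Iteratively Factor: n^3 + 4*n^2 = (n)*(n^2 + 4*n) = n^2*(n + 4)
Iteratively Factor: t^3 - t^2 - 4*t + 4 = (t - 2)*(t^2 + t - 2) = (t - 2)*(t - 1)*(t + 2)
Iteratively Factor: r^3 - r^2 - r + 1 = (r - 1)*(r^2 - 1) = (r - 1)^2*(r + 1)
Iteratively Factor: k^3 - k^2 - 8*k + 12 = (k - 2)*(k^2 + k - 6) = (k - 2)*(k + 3)*(k - 2)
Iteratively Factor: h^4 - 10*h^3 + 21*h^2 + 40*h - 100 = (h + 2)*(h^3 - 12*h^2 + 45*h - 50) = (h - 5)*(h + 2)*(h^2 - 7*h + 10) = (h - 5)^2*(h + 2)*(h - 2)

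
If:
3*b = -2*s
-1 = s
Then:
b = 2/3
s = -1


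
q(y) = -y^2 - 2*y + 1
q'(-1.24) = 0.48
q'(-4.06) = 6.12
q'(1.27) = -4.54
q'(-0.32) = -1.36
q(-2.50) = -0.25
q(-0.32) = 1.54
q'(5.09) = -12.18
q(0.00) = 1.00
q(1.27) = -3.15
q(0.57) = -0.46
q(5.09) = -35.09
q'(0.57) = -3.14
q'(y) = -2*y - 2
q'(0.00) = -2.00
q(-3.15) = -2.62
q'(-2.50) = 3.00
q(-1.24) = 1.94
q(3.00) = -14.00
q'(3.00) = -8.00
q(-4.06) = -7.36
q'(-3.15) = 4.30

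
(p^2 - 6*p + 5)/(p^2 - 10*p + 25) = (p - 1)/(p - 5)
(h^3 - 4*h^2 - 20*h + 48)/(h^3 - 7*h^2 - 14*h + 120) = (h - 2)/(h - 5)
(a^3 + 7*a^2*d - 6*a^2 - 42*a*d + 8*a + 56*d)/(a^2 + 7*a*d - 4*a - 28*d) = a - 2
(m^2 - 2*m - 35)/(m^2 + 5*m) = (m - 7)/m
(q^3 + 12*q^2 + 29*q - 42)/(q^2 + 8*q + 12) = (q^2 + 6*q - 7)/(q + 2)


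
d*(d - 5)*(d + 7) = d^3 + 2*d^2 - 35*d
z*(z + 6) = z^2 + 6*z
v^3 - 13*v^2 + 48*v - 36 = (v - 6)^2*(v - 1)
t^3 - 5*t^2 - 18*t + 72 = (t - 6)*(t - 3)*(t + 4)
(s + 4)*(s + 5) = s^2 + 9*s + 20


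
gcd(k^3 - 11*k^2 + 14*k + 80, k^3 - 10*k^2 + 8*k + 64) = k^2 - 6*k - 16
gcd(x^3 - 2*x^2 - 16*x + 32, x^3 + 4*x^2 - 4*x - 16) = x^2 + 2*x - 8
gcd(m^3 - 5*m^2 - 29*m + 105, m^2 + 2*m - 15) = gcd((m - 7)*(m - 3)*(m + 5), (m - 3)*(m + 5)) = m^2 + 2*m - 15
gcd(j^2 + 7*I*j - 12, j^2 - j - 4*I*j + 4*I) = 1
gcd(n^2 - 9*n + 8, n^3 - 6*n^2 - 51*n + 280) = n - 8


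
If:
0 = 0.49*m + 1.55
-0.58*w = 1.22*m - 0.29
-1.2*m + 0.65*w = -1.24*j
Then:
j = -6.81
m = -3.16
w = 7.15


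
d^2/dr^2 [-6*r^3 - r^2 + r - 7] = -36*r - 2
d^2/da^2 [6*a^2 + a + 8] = 12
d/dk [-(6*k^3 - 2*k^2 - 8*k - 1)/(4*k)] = -3*k + 1/2 - 1/(4*k^2)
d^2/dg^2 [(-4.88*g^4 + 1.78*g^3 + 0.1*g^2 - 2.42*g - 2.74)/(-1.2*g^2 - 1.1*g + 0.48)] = (14.0544*g^6 + 38.6496*g^5 + 18.56352*g^4 - 40.3508*g^3 + 42.459264*g^2 + 27.603648*g + 12.29672)/(1.728*g^6 + 4.752*g^5 + 2.2824*g^4 - 2.4706*g^3 - 0.91296*g^2 + 0.76032*g - 0.110592)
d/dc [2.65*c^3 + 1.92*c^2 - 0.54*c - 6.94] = 7.95*c^2 + 3.84*c - 0.54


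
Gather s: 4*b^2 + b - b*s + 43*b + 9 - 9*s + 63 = 4*b^2 + 44*b + s*(-b - 9) + 72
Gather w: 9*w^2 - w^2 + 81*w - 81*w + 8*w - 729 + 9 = 8*w^2 + 8*w - 720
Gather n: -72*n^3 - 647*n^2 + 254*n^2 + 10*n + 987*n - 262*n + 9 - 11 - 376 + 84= -72*n^3 - 393*n^2 + 735*n - 294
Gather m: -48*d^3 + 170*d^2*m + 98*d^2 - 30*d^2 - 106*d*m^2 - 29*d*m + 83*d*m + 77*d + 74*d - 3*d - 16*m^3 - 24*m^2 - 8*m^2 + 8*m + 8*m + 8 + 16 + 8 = -48*d^3 + 68*d^2 + 148*d - 16*m^3 + m^2*(-106*d - 32) + m*(170*d^2 + 54*d + 16) + 32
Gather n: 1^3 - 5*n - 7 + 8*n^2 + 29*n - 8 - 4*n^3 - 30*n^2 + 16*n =-4*n^3 - 22*n^2 + 40*n - 14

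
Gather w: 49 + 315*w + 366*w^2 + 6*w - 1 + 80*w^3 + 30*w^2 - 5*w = 80*w^3 + 396*w^2 + 316*w + 48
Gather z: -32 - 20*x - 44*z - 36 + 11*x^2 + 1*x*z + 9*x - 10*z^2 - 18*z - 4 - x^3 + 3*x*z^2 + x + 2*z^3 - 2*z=-x^3 + 11*x^2 - 10*x + 2*z^3 + z^2*(3*x - 10) + z*(x - 64) - 72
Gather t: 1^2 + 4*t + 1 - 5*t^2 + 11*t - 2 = -5*t^2 + 15*t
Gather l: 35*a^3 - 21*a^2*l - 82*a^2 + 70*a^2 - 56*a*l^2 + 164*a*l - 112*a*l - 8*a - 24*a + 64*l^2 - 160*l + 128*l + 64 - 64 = 35*a^3 - 12*a^2 - 32*a + l^2*(64 - 56*a) + l*(-21*a^2 + 52*a - 32)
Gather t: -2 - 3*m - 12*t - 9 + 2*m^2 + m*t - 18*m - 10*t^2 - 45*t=2*m^2 - 21*m - 10*t^2 + t*(m - 57) - 11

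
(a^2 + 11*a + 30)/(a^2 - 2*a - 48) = (a + 5)/(a - 8)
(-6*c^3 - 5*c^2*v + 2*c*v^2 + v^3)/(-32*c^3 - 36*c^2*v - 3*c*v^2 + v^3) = (-6*c^2 + c*v + v^2)/(-32*c^2 - 4*c*v + v^2)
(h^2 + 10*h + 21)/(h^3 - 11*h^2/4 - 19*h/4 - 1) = 4*(h^2 + 10*h + 21)/(4*h^3 - 11*h^2 - 19*h - 4)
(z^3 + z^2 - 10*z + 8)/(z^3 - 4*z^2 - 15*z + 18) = (z^2 + 2*z - 8)/(z^2 - 3*z - 18)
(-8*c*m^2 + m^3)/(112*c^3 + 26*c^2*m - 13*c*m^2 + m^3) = -m^2/(14*c^2 + 5*c*m - m^2)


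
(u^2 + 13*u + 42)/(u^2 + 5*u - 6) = (u + 7)/(u - 1)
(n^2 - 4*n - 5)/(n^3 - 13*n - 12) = (n - 5)/(n^2 - n - 12)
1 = 1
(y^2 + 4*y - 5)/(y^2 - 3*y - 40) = (y - 1)/(y - 8)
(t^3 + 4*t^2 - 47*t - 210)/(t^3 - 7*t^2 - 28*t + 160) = (t^2 - t - 42)/(t^2 - 12*t + 32)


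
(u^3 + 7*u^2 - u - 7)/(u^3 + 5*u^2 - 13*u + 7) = (u + 1)/(u - 1)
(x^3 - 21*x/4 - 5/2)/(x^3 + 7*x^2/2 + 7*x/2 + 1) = (x - 5/2)/(x + 1)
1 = 1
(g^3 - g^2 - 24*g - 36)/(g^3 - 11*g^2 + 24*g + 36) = (g^2 + 5*g + 6)/(g^2 - 5*g - 6)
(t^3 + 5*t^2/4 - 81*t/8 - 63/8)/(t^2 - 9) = (8*t^2 + 34*t + 21)/(8*(t + 3))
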